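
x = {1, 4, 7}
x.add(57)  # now {1, 4, 7, 57}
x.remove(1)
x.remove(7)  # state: {4, 57}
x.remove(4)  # {57}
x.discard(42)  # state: {57}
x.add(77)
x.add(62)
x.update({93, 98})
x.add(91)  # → {57, 62, 77, 91, 93, 98}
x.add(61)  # {57, 61, 62, 77, 91, 93, 98}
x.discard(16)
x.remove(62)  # {57, 61, 77, 91, 93, 98}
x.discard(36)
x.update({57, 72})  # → {57, 61, 72, 77, 91, 93, 98}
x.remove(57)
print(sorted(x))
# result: [61, 72, 77, 91, 93, 98]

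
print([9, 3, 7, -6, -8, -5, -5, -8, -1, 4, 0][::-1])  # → [0, 4, -1, -8, -5, -5, -8, -6, 7, 3, 9]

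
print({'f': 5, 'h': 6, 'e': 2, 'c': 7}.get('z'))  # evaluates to None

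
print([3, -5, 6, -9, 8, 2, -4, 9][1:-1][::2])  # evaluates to [-5, -9, 2]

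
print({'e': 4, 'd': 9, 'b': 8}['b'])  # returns 8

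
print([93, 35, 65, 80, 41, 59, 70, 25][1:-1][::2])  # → [35, 80, 59]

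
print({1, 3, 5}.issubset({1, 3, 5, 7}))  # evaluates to True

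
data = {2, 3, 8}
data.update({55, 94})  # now {2, 3, 8, 55, 94}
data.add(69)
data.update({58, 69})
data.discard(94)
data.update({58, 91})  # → {2, 3, 8, 55, 58, 69, 91}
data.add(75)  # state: {2, 3, 8, 55, 58, 69, 75, 91}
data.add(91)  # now {2, 3, 8, 55, 58, 69, 75, 91}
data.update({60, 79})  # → {2, 3, 8, 55, 58, 60, 69, 75, 79, 91}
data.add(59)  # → {2, 3, 8, 55, 58, 59, 60, 69, 75, 79, 91}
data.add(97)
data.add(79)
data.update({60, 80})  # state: {2, 3, 8, 55, 58, 59, 60, 69, 75, 79, 80, 91, 97}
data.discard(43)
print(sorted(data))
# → [2, 3, 8, 55, 58, 59, 60, 69, 75, 79, 80, 91, 97]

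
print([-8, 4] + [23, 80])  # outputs [-8, 4, 23, 80]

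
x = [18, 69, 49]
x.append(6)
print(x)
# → [18, 69, 49, 6]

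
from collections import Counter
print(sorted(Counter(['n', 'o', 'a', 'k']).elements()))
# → ['a', 'k', 'n', 'o']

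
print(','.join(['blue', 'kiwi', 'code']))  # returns blue,kiwi,code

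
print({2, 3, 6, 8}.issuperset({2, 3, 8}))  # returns True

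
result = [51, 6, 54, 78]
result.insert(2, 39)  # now [51, 6, 39, 54, 78]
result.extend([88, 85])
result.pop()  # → 85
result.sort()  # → [6, 39, 51, 54, 78, 88]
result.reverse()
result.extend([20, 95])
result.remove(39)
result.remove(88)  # [78, 54, 51, 6, 20, 95]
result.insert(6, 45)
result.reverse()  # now [45, 95, 20, 6, 51, 54, 78]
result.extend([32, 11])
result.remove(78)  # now [45, 95, 20, 6, 51, 54, 32, 11]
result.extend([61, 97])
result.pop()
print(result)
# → [45, 95, 20, 6, 51, 54, 32, 11, 61]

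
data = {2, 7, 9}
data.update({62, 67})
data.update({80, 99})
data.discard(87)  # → {2, 7, 9, 62, 67, 80, 99}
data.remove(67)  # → {2, 7, 9, 62, 80, 99}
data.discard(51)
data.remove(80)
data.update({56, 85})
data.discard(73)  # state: {2, 7, 9, 56, 62, 85, 99}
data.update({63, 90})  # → {2, 7, 9, 56, 62, 63, 85, 90, 99}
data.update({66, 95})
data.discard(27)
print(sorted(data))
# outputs [2, 7, 9, 56, 62, 63, 66, 85, 90, 95, 99]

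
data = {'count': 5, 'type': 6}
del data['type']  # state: {'count': 5}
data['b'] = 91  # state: {'count': 5, 'b': 91}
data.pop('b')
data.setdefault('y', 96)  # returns 96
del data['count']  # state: {'y': 96}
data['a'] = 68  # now {'y': 96, 'a': 68}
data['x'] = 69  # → {'y': 96, 'a': 68, 'x': 69}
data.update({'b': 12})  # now {'y': 96, 'a': 68, 'x': 69, 'b': 12}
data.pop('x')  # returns 69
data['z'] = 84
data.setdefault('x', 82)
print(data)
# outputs {'y': 96, 'a': 68, 'b': 12, 'z': 84, 'x': 82}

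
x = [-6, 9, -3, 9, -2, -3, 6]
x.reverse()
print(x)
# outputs [6, -3, -2, 9, -3, 9, -6]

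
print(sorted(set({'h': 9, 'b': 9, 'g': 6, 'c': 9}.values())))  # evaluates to [6, 9]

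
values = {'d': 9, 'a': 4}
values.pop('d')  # 9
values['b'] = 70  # {'a': 4, 'b': 70}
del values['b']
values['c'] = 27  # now {'a': 4, 'c': 27}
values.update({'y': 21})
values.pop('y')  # 21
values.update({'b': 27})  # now {'a': 4, 'c': 27, 'b': 27}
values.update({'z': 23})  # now {'a': 4, 'c': 27, 'b': 27, 'z': 23}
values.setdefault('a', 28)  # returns 4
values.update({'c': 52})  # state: {'a': 4, 'c': 52, 'b': 27, 'z': 23}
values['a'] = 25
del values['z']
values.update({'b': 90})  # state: {'a': 25, 'c': 52, 'b': 90}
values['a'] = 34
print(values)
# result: {'a': 34, 'c': 52, 'b': 90}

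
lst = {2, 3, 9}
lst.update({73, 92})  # {2, 3, 9, 73, 92}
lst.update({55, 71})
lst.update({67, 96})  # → {2, 3, 9, 55, 67, 71, 73, 92, 96}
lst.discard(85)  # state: {2, 3, 9, 55, 67, 71, 73, 92, 96}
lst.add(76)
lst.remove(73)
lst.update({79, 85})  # {2, 3, 9, 55, 67, 71, 76, 79, 85, 92, 96}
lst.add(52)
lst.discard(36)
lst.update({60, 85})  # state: {2, 3, 9, 52, 55, 60, 67, 71, 76, 79, 85, 92, 96}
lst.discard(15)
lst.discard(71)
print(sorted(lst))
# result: [2, 3, 9, 52, 55, 60, 67, 76, 79, 85, 92, 96]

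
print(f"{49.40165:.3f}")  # 49.402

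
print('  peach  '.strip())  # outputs peach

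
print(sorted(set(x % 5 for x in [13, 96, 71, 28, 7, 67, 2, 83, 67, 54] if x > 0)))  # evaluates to [1, 2, 3, 4]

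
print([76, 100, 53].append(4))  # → None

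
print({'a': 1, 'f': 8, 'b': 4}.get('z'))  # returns None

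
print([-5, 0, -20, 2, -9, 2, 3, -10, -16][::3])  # [-5, 2, 3]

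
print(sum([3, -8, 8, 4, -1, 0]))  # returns 6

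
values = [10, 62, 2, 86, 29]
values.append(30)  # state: [10, 62, 2, 86, 29, 30]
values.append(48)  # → [10, 62, 2, 86, 29, 30, 48]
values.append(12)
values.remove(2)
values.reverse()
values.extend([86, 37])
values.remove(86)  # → [12, 48, 30, 29, 62, 10, 86, 37]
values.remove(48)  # [12, 30, 29, 62, 10, 86, 37]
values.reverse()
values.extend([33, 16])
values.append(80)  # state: [37, 86, 10, 62, 29, 30, 12, 33, 16, 80]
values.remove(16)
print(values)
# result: [37, 86, 10, 62, 29, 30, 12, 33, 80]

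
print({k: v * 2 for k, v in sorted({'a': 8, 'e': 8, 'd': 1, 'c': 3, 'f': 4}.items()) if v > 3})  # {'a': 16, 'e': 16, 'f': 8}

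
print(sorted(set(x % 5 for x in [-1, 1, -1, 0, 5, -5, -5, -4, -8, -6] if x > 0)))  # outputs [0, 1]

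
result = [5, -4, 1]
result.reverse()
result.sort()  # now [-4, 1, 5]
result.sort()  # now [-4, 1, 5]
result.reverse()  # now [5, 1, -4]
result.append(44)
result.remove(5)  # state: [1, -4, 44]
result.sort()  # [-4, 1, 44]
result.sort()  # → [-4, 1, 44]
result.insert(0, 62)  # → [62, -4, 1, 44]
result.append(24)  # [62, -4, 1, 44, 24]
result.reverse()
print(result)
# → [24, 44, 1, -4, 62]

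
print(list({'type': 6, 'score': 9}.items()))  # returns [('type', 6), ('score', 9)]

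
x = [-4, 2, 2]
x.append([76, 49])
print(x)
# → [-4, 2, 2, [76, 49]]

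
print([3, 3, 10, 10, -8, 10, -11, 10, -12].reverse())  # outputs None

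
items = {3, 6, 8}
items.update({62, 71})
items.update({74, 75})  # {3, 6, 8, 62, 71, 74, 75}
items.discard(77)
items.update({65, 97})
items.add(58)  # {3, 6, 8, 58, 62, 65, 71, 74, 75, 97}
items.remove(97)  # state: {3, 6, 8, 58, 62, 65, 71, 74, 75}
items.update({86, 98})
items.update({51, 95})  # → {3, 6, 8, 51, 58, 62, 65, 71, 74, 75, 86, 95, 98}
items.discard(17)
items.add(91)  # {3, 6, 8, 51, 58, 62, 65, 71, 74, 75, 86, 91, 95, 98}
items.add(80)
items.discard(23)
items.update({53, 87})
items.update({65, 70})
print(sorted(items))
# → [3, 6, 8, 51, 53, 58, 62, 65, 70, 71, 74, 75, 80, 86, 87, 91, 95, 98]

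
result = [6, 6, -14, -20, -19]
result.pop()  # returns -19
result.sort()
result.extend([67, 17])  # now [-20, -14, 6, 6, 67, 17]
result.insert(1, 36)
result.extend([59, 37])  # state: [-20, 36, -14, 6, 6, 67, 17, 59, 37]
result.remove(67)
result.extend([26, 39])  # [-20, 36, -14, 6, 6, 17, 59, 37, 26, 39]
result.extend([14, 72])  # [-20, 36, -14, 6, 6, 17, 59, 37, 26, 39, 14, 72]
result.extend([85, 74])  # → [-20, 36, -14, 6, 6, 17, 59, 37, 26, 39, 14, 72, 85, 74]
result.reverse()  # [74, 85, 72, 14, 39, 26, 37, 59, 17, 6, 6, -14, 36, -20]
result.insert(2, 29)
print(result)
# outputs [74, 85, 29, 72, 14, 39, 26, 37, 59, 17, 6, 6, -14, 36, -20]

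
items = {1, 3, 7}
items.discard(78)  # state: {1, 3, 7}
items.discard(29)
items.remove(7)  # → {1, 3}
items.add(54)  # {1, 3, 54}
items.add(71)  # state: {1, 3, 54, 71}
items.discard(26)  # {1, 3, 54, 71}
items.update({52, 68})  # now {1, 3, 52, 54, 68, 71}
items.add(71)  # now {1, 3, 52, 54, 68, 71}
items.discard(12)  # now {1, 3, 52, 54, 68, 71}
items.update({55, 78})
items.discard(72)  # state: {1, 3, 52, 54, 55, 68, 71, 78}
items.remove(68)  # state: {1, 3, 52, 54, 55, 71, 78}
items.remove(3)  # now {1, 52, 54, 55, 71, 78}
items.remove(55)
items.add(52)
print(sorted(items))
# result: [1, 52, 54, 71, 78]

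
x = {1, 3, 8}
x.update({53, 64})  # {1, 3, 8, 53, 64}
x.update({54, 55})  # {1, 3, 8, 53, 54, 55, 64}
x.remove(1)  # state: {3, 8, 53, 54, 55, 64}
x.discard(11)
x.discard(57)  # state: {3, 8, 53, 54, 55, 64}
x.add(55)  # {3, 8, 53, 54, 55, 64}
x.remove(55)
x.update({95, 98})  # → {3, 8, 53, 54, 64, 95, 98}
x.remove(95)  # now {3, 8, 53, 54, 64, 98}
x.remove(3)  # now {8, 53, 54, 64, 98}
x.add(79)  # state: {8, 53, 54, 64, 79, 98}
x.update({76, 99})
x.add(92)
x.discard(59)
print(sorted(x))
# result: [8, 53, 54, 64, 76, 79, 92, 98, 99]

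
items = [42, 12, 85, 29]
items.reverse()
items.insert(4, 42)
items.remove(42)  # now [29, 85, 12, 42]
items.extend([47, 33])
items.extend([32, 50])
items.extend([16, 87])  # [29, 85, 12, 42, 47, 33, 32, 50, 16, 87]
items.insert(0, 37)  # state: [37, 29, 85, 12, 42, 47, 33, 32, 50, 16, 87]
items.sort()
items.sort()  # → [12, 16, 29, 32, 33, 37, 42, 47, 50, 85, 87]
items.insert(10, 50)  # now [12, 16, 29, 32, 33, 37, 42, 47, 50, 85, 50, 87]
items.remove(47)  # [12, 16, 29, 32, 33, 37, 42, 50, 85, 50, 87]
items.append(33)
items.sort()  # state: [12, 16, 29, 32, 33, 33, 37, 42, 50, 50, 85, 87]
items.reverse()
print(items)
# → [87, 85, 50, 50, 42, 37, 33, 33, 32, 29, 16, 12]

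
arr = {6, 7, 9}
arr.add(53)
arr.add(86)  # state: {6, 7, 9, 53, 86}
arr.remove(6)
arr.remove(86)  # {7, 9, 53}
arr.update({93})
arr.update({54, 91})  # {7, 9, 53, 54, 91, 93}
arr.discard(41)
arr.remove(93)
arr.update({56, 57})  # {7, 9, 53, 54, 56, 57, 91}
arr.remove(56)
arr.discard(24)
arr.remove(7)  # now {9, 53, 54, 57, 91}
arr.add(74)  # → {9, 53, 54, 57, 74, 91}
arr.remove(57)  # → {9, 53, 54, 74, 91}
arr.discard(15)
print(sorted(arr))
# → [9, 53, 54, 74, 91]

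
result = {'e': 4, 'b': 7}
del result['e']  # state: {'b': 7}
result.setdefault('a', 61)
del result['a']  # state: {'b': 7}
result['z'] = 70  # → {'b': 7, 'z': 70}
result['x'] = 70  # {'b': 7, 'z': 70, 'x': 70}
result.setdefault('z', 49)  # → 70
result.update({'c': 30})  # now {'b': 7, 'z': 70, 'x': 70, 'c': 30}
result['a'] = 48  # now {'b': 7, 'z': 70, 'x': 70, 'c': 30, 'a': 48}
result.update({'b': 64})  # {'b': 64, 'z': 70, 'x': 70, 'c': 30, 'a': 48}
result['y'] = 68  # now {'b': 64, 'z': 70, 'x': 70, 'c': 30, 'a': 48, 'y': 68}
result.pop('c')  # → 30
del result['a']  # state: {'b': 64, 'z': 70, 'x': 70, 'y': 68}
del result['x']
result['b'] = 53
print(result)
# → {'b': 53, 'z': 70, 'y': 68}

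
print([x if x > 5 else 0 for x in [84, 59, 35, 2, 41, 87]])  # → [84, 59, 35, 0, 41, 87]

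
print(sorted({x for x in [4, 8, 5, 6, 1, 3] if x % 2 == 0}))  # [4, 6, 8]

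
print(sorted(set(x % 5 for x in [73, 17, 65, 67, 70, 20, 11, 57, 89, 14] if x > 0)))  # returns [0, 1, 2, 3, 4]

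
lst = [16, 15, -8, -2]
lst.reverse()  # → [-2, -8, 15, 16]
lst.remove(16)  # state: [-2, -8, 15]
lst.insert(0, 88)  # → [88, -2, -8, 15]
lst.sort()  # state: [-8, -2, 15, 88]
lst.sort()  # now [-8, -2, 15, 88]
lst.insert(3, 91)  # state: [-8, -2, 15, 91, 88]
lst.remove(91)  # [-8, -2, 15, 88]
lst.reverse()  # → [88, 15, -2, -8]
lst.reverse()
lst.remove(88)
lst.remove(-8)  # [-2, 15]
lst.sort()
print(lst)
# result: [-2, 15]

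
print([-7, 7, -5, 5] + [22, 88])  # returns [-7, 7, -5, 5, 22, 88]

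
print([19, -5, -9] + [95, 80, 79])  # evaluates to [19, -5, -9, 95, 80, 79]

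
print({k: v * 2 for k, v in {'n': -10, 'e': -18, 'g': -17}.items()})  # {'n': -20, 'e': -36, 'g': -34}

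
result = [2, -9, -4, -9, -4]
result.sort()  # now [-9, -9, -4, -4, 2]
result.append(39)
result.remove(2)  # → [-9, -9, -4, -4, 39]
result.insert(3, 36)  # [-9, -9, -4, 36, -4, 39]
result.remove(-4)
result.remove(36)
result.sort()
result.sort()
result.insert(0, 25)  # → [25, -9, -9, -4, 39]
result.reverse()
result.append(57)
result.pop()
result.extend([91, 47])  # [39, -4, -9, -9, 25, 91, 47]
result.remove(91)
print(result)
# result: [39, -4, -9, -9, 25, 47]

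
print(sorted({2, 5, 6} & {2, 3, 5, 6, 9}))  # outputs [2, 5, 6]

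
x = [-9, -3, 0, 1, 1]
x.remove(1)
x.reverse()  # [1, 0, -3, -9]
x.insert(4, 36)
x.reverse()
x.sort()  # [-9, -3, 0, 1, 36]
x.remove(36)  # [-9, -3, 0, 1]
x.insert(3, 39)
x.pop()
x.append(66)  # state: [-9, -3, 0, 39, 66]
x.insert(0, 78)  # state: [78, -9, -3, 0, 39, 66]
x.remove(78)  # [-9, -3, 0, 39, 66]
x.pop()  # 66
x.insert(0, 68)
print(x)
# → [68, -9, -3, 0, 39]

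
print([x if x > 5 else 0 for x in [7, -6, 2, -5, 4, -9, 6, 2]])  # [7, 0, 0, 0, 0, 0, 6, 0]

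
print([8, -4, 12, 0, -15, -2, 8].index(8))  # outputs 0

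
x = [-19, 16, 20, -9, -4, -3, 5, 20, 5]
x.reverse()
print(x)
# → [5, 20, 5, -3, -4, -9, 20, 16, -19]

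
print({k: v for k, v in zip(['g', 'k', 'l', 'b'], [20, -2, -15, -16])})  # {'g': 20, 'k': -2, 'l': -15, 'b': -16}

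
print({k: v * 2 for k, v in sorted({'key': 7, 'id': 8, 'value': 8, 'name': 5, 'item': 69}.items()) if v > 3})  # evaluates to {'id': 16, 'item': 138, 'key': 14, 'name': 10, 'value': 16}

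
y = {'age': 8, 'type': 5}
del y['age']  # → {'type': 5}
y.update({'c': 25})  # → {'type': 5, 'c': 25}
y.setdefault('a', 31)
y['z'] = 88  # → {'type': 5, 'c': 25, 'a': 31, 'z': 88}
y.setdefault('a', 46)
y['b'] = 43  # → {'type': 5, 'c': 25, 'a': 31, 'z': 88, 'b': 43}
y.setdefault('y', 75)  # 75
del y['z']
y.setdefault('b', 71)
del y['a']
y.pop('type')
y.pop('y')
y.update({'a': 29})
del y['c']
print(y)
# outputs {'b': 43, 'a': 29}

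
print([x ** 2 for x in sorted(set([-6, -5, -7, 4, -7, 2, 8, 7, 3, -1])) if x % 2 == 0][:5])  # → [36, 4, 16, 64]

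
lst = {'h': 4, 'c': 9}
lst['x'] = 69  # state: {'h': 4, 'c': 9, 'x': 69}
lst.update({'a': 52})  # {'h': 4, 'c': 9, 'x': 69, 'a': 52}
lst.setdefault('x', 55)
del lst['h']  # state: {'c': 9, 'x': 69, 'a': 52}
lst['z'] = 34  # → {'c': 9, 'x': 69, 'a': 52, 'z': 34}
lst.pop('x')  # 69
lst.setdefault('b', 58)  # 58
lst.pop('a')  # 52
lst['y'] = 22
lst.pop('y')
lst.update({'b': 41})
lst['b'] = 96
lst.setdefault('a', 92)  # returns 92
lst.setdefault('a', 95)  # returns 92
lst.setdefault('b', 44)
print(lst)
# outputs {'c': 9, 'z': 34, 'b': 96, 'a': 92}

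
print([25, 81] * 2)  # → [25, 81, 25, 81]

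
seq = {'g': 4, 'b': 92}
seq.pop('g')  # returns 4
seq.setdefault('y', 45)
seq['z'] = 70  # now {'b': 92, 'y': 45, 'z': 70}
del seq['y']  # {'b': 92, 'z': 70}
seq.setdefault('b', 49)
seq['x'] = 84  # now {'b': 92, 'z': 70, 'x': 84}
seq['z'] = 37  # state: {'b': 92, 'z': 37, 'x': 84}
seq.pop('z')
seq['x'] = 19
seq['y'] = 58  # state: {'b': 92, 'x': 19, 'y': 58}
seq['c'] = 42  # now {'b': 92, 'x': 19, 'y': 58, 'c': 42}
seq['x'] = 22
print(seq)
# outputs {'b': 92, 'x': 22, 'y': 58, 'c': 42}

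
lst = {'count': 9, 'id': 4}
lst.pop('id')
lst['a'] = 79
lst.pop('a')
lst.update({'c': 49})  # {'count': 9, 'c': 49}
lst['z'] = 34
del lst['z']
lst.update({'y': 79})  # {'count': 9, 'c': 49, 'y': 79}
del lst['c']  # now {'count': 9, 'y': 79}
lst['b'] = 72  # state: {'count': 9, 'y': 79, 'b': 72}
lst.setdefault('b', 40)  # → 72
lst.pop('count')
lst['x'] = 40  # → {'y': 79, 'b': 72, 'x': 40}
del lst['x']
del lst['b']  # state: {'y': 79}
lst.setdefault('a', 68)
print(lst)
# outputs {'y': 79, 'a': 68}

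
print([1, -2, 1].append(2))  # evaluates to None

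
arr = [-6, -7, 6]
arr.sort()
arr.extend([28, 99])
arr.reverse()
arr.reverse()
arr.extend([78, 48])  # [-7, -6, 6, 28, 99, 78, 48]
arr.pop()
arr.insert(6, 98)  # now [-7, -6, 6, 28, 99, 78, 98]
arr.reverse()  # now [98, 78, 99, 28, 6, -6, -7]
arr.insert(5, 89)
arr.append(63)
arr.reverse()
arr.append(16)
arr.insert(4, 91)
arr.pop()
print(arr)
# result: [63, -7, -6, 89, 91, 6, 28, 99, 78, 98]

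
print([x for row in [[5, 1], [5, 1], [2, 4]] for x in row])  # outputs [5, 1, 5, 1, 2, 4]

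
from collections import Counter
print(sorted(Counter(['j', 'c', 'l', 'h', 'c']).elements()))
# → ['c', 'c', 'h', 'j', 'l']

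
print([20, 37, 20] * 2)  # [20, 37, 20, 20, 37, 20]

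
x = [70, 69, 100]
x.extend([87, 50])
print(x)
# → [70, 69, 100, 87, 50]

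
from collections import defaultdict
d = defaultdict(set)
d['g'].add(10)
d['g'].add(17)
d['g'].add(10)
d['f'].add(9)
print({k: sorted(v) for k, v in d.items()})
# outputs {'g': [10, 17], 'f': [9]}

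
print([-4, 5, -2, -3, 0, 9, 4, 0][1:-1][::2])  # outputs [5, -3, 9]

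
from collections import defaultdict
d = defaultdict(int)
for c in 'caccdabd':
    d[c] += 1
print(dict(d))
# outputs {'c': 3, 'a': 2, 'd': 2, 'b': 1}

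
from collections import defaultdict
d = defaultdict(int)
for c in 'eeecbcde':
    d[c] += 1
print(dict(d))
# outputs {'e': 4, 'c': 2, 'b': 1, 'd': 1}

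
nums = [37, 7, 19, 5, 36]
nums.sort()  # [5, 7, 19, 36, 37]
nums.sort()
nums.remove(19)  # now [5, 7, 36, 37]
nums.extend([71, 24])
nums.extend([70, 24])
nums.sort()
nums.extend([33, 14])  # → [5, 7, 24, 24, 36, 37, 70, 71, 33, 14]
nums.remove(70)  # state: [5, 7, 24, 24, 36, 37, 71, 33, 14]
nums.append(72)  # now [5, 7, 24, 24, 36, 37, 71, 33, 14, 72]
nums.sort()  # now [5, 7, 14, 24, 24, 33, 36, 37, 71, 72]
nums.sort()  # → [5, 7, 14, 24, 24, 33, 36, 37, 71, 72]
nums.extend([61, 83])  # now [5, 7, 14, 24, 24, 33, 36, 37, 71, 72, 61, 83]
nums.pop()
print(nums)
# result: [5, 7, 14, 24, 24, 33, 36, 37, 71, 72, 61]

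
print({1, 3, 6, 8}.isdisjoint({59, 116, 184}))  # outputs True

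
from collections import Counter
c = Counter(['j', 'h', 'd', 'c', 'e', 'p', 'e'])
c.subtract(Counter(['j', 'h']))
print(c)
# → Counter({'e': 2, 'd': 1, 'c': 1, 'p': 1, 'j': 0, 'h': 0})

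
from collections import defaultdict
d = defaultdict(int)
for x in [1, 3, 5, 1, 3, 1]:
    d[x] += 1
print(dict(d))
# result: {1: 3, 3: 2, 5: 1}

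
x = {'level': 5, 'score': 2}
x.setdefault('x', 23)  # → 23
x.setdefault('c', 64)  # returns 64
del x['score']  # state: {'level': 5, 'x': 23, 'c': 64}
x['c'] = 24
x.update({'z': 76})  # {'level': 5, 'x': 23, 'c': 24, 'z': 76}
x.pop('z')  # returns 76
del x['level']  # {'x': 23, 'c': 24}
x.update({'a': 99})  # {'x': 23, 'c': 24, 'a': 99}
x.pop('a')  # 99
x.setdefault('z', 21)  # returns 21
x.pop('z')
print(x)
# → {'x': 23, 'c': 24}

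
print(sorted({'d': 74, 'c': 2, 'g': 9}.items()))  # [('c', 2), ('d', 74), ('g', 9)]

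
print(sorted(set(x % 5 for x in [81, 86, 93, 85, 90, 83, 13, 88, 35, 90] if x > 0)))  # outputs [0, 1, 3]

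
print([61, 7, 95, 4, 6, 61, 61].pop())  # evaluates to 61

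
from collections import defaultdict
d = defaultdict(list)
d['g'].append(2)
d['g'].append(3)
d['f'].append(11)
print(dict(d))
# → {'g': [2, 3], 'f': [11]}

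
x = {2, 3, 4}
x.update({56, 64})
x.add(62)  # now {2, 3, 4, 56, 62, 64}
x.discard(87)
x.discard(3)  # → {2, 4, 56, 62, 64}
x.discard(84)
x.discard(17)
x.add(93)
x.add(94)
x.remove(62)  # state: {2, 4, 56, 64, 93, 94}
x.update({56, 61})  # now {2, 4, 56, 61, 64, 93, 94}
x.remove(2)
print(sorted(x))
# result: [4, 56, 61, 64, 93, 94]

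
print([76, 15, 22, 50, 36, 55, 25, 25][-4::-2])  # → [36, 22, 76]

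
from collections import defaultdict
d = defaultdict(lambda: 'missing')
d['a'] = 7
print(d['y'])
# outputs missing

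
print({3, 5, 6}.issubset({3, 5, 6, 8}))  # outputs True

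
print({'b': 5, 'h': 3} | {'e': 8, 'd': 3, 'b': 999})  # {'b': 999, 'h': 3, 'e': 8, 'd': 3}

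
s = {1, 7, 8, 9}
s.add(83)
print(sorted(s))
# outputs [1, 7, 8, 9, 83]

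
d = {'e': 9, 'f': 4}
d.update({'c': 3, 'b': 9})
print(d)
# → {'e': 9, 'f': 4, 'c': 3, 'b': 9}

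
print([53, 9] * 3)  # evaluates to [53, 9, 53, 9, 53, 9]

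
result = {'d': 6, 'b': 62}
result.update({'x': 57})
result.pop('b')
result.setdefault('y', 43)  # 43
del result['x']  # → {'d': 6, 'y': 43}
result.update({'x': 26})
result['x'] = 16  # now {'d': 6, 'y': 43, 'x': 16}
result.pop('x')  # 16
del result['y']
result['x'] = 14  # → {'d': 6, 'x': 14}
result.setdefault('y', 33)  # 33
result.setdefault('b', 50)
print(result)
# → {'d': 6, 'x': 14, 'y': 33, 'b': 50}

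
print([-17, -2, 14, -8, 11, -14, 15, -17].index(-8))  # 3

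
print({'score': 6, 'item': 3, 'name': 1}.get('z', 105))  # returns 105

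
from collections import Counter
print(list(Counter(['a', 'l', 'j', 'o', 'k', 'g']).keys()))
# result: ['a', 'l', 'j', 'o', 'k', 'g']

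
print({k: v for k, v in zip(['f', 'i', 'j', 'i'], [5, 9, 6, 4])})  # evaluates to {'f': 5, 'i': 4, 'j': 6}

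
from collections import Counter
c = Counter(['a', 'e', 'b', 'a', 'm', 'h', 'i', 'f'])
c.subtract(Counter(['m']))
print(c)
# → Counter({'a': 2, 'e': 1, 'b': 1, 'h': 1, 'i': 1, 'f': 1, 'm': 0})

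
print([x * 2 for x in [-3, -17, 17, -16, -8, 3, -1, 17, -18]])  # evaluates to [-6, -34, 34, -32, -16, 6, -2, 34, -36]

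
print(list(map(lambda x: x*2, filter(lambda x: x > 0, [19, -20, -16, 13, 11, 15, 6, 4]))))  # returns [38, 26, 22, 30, 12, 8]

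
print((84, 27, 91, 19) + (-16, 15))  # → (84, 27, 91, 19, -16, 15)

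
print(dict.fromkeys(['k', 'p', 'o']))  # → {'k': None, 'p': None, 'o': None}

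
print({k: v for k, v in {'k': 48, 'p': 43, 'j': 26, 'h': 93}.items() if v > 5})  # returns {'k': 48, 'p': 43, 'j': 26, 'h': 93}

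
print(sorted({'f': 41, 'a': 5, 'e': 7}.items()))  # [('a', 5), ('e', 7), ('f', 41)]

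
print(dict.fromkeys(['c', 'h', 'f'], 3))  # {'c': 3, 'h': 3, 'f': 3}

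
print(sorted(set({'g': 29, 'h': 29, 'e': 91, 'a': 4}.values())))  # [4, 29, 91]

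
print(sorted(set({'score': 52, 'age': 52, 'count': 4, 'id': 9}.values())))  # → [4, 9, 52]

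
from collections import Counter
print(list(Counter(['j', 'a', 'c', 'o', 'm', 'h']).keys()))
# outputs ['j', 'a', 'c', 'o', 'm', 'h']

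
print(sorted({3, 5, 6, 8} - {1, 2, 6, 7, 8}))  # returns [3, 5]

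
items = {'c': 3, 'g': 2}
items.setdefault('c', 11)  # 3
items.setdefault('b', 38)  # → 38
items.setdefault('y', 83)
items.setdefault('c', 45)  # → 3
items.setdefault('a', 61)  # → 61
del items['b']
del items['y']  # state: {'c': 3, 'g': 2, 'a': 61}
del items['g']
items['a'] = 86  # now {'c': 3, 'a': 86}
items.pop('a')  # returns 86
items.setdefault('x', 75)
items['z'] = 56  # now {'c': 3, 'x': 75, 'z': 56}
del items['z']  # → {'c': 3, 'x': 75}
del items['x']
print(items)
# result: {'c': 3}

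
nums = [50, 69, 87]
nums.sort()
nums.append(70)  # [50, 69, 87, 70]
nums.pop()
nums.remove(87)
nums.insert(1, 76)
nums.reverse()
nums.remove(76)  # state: [69, 50]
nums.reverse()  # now [50, 69]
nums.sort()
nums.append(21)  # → [50, 69, 21]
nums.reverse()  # [21, 69, 50]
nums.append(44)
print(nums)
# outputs [21, 69, 50, 44]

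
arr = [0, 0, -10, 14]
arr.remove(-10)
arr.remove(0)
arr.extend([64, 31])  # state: [0, 14, 64, 31]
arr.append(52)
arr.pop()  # 52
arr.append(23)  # [0, 14, 64, 31, 23]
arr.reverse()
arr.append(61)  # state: [23, 31, 64, 14, 0, 61]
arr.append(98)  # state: [23, 31, 64, 14, 0, 61, 98]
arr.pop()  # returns 98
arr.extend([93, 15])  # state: [23, 31, 64, 14, 0, 61, 93, 15]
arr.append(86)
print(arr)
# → [23, 31, 64, 14, 0, 61, 93, 15, 86]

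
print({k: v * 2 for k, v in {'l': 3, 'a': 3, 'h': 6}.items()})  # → {'l': 6, 'a': 6, 'h': 12}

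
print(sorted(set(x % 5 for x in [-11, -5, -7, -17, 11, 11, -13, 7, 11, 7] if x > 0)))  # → [1, 2]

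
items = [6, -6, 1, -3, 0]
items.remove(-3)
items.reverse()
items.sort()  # [-6, 0, 1, 6]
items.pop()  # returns 6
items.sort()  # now [-6, 0, 1]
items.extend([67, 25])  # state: [-6, 0, 1, 67, 25]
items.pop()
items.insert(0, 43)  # [43, -6, 0, 1, 67]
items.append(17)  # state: [43, -6, 0, 1, 67, 17]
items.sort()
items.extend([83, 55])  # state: [-6, 0, 1, 17, 43, 67, 83, 55]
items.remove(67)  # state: [-6, 0, 1, 17, 43, 83, 55]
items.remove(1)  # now [-6, 0, 17, 43, 83, 55]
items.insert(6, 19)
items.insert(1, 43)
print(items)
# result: [-6, 43, 0, 17, 43, 83, 55, 19]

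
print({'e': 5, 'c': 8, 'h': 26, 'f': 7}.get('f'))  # 7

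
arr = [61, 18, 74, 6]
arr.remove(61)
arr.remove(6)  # [18, 74]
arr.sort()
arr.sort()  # [18, 74]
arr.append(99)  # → [18, 74, 99]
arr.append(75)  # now [18, 74, 99, 75]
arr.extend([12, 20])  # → [18, 74, 99, 75, 12, 20]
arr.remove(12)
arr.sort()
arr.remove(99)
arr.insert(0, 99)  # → [99, 18, 20, 74, 75]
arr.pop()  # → 75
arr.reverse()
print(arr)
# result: [74, 20, 18, 99]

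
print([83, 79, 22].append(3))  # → None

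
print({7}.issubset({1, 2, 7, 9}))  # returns True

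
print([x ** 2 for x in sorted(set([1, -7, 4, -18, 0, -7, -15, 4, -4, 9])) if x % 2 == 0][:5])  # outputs [324, 16, 0, 16]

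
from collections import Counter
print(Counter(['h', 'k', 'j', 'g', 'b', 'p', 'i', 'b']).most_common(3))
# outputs [('b', 2), ('h', 1), ('k', 1)]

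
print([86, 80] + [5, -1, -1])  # [86, 80, 5, -1, -1]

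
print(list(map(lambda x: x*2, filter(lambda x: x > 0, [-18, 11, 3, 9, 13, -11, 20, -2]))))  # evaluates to [22, 6, 18, 26, 40]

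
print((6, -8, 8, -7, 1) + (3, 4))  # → (6, -8, 8, -7, 1, 3, 4)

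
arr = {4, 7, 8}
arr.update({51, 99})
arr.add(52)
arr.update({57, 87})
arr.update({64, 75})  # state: {4, 7, 8, 51, 52, 57, 64, 75, 87, 99}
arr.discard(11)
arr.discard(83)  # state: {4, 7, 8, 51, 52, 57, 64, 75, 87, 99}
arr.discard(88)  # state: {4, 7, 8, 51, 52, 57, 64, 75, 87, 99}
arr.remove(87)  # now {4, 7, 8, 51, 52, 57, 64, 75, 99}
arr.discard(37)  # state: {4, 7, 8, 51, 52, 57, 64, 75, 99}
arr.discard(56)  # {4, 7, 8, 51, 52, 57, 64, 75, 99}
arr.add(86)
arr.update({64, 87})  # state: {4, 7, 8, 51, 52, 57, 64, 75, 86, 87, 99}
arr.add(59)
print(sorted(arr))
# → [4, 7, 8, 51, 52, 57, 59, 64, 75, 86, 87, 99]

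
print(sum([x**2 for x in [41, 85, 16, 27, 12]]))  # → 10035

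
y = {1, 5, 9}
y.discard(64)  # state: {1, 5, 9}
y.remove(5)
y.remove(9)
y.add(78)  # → {1, 78}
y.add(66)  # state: {1, 66, 78}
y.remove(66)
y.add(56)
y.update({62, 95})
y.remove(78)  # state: {1, 56, 62, 95}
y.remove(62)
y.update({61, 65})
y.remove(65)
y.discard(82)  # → {1, 56, 61, 95}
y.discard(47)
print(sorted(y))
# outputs [1, 56, 61, 95]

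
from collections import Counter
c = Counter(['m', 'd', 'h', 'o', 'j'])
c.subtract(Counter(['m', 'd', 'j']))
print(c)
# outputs Counter({'h': 1, 'o': 1, 'm': 0, 'd': 0, 'j': 0})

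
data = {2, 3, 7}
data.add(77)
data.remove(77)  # {2, 3, 7}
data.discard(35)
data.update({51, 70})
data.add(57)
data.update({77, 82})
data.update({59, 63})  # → {2, 3, 7, 51, 57, 59, 63, 70, 77, 82}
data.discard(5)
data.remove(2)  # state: {3, 7, 51, 57, 59, 63, 70, 77, 82}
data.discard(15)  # {3, 7, 51, 57, 59, 63, 70, 77, 82}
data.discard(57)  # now {3, 7, 51, 59, 63, 70, 77, 82}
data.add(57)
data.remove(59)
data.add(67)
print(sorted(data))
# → [3, 7, 51, 57, 63, 67, 70, 77, 82]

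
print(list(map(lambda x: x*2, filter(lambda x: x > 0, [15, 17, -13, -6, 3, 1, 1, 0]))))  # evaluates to [30, 34, 6, 2, 2]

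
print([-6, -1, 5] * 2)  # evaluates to [-6, -1, 5, -6, -1, 5]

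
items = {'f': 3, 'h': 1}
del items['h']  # {'f': 3}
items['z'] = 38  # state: {'f': 3, 'z': 38}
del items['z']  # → {'f': 3}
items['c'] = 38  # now {'f': 3, 'c': 38}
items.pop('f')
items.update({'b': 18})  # {'c': 38, 'b': 18}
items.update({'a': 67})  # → {'c': 38, 'b': 18, 'a': 67}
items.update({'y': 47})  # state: {'c': 38, 'b': 18, 'a': 67, 'y': 47}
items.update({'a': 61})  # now {'c': 38, 'b': 18, 'a': 61, 'y': 47}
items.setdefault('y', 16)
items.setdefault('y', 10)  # 47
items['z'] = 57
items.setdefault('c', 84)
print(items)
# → {'c': 38, 'b': 18, 'a': 61, 'y': 47, 'z': 57}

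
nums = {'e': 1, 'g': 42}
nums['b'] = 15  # {'e': 1, 'g': 42, 'b': 15}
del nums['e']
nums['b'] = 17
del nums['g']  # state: {'b': 17}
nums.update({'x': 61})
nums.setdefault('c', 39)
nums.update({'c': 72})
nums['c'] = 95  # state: {'b': 17, 'x': 61, 'c': 95}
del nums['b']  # {'x': 61, 'c': 95}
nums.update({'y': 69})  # {'x': 61, 'c': 95, 'y': 69}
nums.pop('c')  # 95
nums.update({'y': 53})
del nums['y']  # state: {'x': 61}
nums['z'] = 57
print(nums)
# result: {'x': 61, 'z': 57}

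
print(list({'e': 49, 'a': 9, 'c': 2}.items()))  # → [('e', 49), ('a', 9), ('c', 2)]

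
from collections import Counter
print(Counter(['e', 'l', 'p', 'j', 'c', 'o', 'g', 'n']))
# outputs Counter({'e': 1, 'l': 1, 'p': 1, 'j': 1, 'c': 1, 'o': 1, 'g': 1, 'n': 1})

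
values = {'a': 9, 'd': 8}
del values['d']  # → {'a': 9}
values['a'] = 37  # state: {'a': 37}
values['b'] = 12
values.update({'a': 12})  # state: {'a': 12, 'b': 12}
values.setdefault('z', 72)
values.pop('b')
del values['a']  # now {'z': 72}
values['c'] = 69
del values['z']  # {'c': 69}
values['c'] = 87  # {'c': 87}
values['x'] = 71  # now {'c': 87, 'x': 71}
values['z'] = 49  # {'c': 87, 'x': 71, 'z': 49}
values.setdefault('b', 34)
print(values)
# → {'c': 87, 'x': 71, 'z': 49, 'b': 34}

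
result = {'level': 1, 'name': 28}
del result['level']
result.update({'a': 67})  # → {'name': 28, 'a': 67}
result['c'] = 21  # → {'name': 28, 'a': 67, 'c': 21}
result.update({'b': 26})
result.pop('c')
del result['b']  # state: {'name': 28, 'a': 67}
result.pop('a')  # 67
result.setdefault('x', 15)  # 15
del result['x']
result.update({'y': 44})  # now {'name': 28, 'y': 44}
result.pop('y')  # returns 44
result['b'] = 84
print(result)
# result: {'name': 28, 'b': 84}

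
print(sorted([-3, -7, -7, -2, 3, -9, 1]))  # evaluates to [-9, -7, -7, -3, -2, 1, 3]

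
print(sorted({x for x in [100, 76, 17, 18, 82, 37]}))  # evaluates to [17, 18, 37, 76, 82, 100]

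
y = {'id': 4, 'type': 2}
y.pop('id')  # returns 4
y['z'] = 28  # {'type': 2, 'z': 28}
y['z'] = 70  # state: {'type': 2, 'z': 70}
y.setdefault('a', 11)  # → 11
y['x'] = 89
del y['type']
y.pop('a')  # 11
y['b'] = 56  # {'z': 70, 'x': 89, 'b': 56}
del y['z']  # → {'x': 89, 'b': 56}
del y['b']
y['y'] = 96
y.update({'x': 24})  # {'x': 24, 'y': 96}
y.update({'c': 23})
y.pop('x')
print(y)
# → {'y': 96, 'c': 23}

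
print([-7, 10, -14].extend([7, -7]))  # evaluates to None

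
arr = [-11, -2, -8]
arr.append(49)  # [-11, -2, -8, 49]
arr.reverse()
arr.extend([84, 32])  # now [49, -8, -2, -11, 84, 32]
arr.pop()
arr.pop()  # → 84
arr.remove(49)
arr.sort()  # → [-11, -8, -2]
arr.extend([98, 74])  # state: [-11, -8, -2, 98, 74]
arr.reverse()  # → [74, 98, -2, -8, -11]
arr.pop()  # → -11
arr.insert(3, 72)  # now [74, 98, -2, 72, -8]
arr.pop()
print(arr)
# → [74, 98, -2, 72]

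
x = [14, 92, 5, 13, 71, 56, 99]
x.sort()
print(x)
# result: [5, 13, 14, 56, 71, 92, 99]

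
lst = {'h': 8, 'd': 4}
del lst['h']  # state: {'d': 4}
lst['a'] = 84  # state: {'d': 4, 'a': 84}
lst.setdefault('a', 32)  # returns 84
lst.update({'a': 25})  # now {'d': 4, 'a': 25}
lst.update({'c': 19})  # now {'d': 4, 'a': 25, 'c': 19}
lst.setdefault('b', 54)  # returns 54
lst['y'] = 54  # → {'d': 4, 'a': 25, 'c': 19, 'b': 54, 'y': 54}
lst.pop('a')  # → 25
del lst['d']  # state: {'c': 19, 'b': 54, 'y': 54}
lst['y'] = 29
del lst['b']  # {'c': 19, 'y': 29}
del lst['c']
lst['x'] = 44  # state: {'y': 29, 'x': 44}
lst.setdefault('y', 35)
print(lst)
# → {'y': 29, 'x': 44}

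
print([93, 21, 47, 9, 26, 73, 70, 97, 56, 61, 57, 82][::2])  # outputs [93, 47, 26, 70, 56, 57]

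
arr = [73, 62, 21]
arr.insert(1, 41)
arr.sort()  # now [21, 41, 62, 73]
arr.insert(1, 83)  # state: [21, 83, 41, 62, 73]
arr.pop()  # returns 73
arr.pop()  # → 62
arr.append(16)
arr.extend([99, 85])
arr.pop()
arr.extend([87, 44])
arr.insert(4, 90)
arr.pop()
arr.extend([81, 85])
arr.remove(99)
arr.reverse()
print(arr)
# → [85, 81, 87, 90, 16, 41, 83, 21]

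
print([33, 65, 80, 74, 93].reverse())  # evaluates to None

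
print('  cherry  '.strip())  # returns cherry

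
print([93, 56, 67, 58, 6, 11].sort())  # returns None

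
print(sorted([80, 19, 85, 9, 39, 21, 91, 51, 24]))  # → [9, 19, 21, 24, 39, 51, 80, 85, 91]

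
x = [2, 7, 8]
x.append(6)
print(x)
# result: [2, 7, 8, 6]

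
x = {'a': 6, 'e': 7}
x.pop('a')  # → 6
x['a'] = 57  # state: {'e': 7, 'a': 57}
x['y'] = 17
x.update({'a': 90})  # {'e': 7, 'a': 90, 'y': 17}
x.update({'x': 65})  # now {'e': 7, 'a': 90, 'y': 17, 'x': 65}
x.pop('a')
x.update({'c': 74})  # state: {'e': 7, 'y': 17, 'x': 65, 'c': 74}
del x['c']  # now {'e': 7, 'y': 17, 'x': 65}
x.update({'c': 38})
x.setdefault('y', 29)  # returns 17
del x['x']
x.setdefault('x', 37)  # 37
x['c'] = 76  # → {'e': 7, 'y': 17, 'c': 76, 'x': 37}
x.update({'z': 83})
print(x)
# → {'e': 7, 'y': 17, 'c': 76, 'x': 37, 'z': 83}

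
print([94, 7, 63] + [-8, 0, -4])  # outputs [94, 7, 63, -8, 0, -4]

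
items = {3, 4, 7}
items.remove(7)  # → {3, 4}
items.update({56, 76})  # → {3, 4, 56, 76}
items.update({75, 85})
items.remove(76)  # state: {3, 4, 56, 75, 85}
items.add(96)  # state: {3, 4, 56, 75, 85, 96}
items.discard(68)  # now {3, 4, 56, 75, 85, 96}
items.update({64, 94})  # {3, 4, 56, 64, 75, 85, 94, 96}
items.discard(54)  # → {3, 4, 56, 64, 75, 85, 94, 96}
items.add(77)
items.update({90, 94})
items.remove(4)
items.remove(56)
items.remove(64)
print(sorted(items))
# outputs [3, 75, 77, 85, 90, 94, 96]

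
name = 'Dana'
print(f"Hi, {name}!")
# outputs Hi, Dana!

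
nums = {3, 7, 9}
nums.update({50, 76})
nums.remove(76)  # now {3, 7, 9, 50}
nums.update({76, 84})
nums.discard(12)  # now {3, 7, 9, 50, 76, 84}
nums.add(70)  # {3, 7, 9, 50, 70, 76, 84}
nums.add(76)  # {3, 7, 9, 50, 70, 76, 84}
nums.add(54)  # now {3, 7, 9, 50, 54, 70, 76, 84}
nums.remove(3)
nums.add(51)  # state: {7, 9, 50, 51, 54, 70, 76, 84}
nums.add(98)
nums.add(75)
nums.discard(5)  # {7, 9, 50, 51, 54, 70, 75, 76, 84, 98}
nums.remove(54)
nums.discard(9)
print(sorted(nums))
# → [7, 50, 51, 70, 75, 76, 84, 98]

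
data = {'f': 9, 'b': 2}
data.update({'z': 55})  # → {'f': 9, 'b': 2, 'z': 55}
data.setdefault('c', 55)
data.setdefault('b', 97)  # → 2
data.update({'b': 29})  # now {'f': 9, 'b': 29, 'z': 55, 'c': 55}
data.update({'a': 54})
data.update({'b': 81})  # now {'f': 9, 'b': 81, 'z': 55, 'c': 55, 'a': 54}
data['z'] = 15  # {'f': 9, 'b': 81, 'z': 15, 'c': 55, 'a': 54}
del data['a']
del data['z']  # {'f': 9, 'b': 81, 'c': 55}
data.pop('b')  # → 81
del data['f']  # {'c': 55}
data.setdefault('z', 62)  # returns 62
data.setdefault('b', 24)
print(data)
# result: {'c': 55, 'z': 62, 'b': 24}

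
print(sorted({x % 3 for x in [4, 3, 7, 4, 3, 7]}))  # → [0, 1]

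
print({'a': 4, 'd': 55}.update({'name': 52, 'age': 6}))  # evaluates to None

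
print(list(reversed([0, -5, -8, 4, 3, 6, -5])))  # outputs [-5, 6, 3, 4, -8, -5, 0]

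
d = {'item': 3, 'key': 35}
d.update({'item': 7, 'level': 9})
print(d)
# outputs {'item': 7, 'key': 35, 'level': 9}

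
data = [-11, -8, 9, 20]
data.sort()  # [-11, -8, 9, 20]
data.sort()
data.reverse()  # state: [20, 9, -8, -11]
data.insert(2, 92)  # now [20, 9, 92, -8, -11]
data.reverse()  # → [-11, -8, 92, 9, 20]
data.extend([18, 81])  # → [-11, -8, 92, 9, 20, 18, 81]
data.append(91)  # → [-11, -8, 92, 9, 20, 18, 81, 91]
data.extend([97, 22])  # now [-11, -8, 92, 9, 20, 18, 81, 91, 97, 22]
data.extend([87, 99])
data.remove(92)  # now [-11, -8, 9, 20, 18, 81, 91, 97, 22, 87, 99]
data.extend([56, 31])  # [-11, -8, 9, 20, 18, 81, 91, 97, 22, 87, 99, 56, 31]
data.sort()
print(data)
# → [-11, -8, 9, 18, 20, 22, 31, 56, 81, 87, 91, 97, 99]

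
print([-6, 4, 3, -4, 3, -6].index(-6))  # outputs 0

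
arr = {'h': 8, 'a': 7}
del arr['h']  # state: {'a': 7}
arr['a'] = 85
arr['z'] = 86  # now {'a': 85, 'z': 86}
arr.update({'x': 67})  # {'a': 85, 'z': 86, 'x': 67}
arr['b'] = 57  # {'a': 85, 'z': 86, 'x': 67, 'b': 57}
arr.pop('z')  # 86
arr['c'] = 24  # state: {'a': 85, 'x': 67, 'b': 57, 'c': 24}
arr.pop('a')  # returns 85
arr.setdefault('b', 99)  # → 57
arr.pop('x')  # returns 67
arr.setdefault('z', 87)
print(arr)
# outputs {'b': 57, 'c': 24, 'z': 87}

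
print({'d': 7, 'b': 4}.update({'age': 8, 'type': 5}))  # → None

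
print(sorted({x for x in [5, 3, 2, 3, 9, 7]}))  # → [2, 3, 5, 7, 9]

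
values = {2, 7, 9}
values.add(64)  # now {2, 7, 9, 64}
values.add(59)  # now {2, 7, 9, 59, 64}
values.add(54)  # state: {2, 7, 9, 54, 59, 64}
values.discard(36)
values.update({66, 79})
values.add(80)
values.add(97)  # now {2, 7, 9, 54, 59, 64, 66, 79, 80, 97}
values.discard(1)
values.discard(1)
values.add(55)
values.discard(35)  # {2, 7, 9, 54, 55, 59, 64, 66, 79, 80, 97}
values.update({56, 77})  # {2, 7, 9, 54, 55, 56, 59, 64, 66, 77, 79, 80, 97}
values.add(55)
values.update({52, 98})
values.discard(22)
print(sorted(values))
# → [2, 7, 9, 52, 54, 55, 56, 59, 64, 66, 77, 79, 80, 97, 98]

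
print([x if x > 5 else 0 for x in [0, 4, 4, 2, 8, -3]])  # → [0, 0, 0, 0, 8, 0]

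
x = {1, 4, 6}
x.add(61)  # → {1, 4, 6, 61}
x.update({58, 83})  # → {1, 4, 6, 58, 61, 83}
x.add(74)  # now {1, 4, 6, 58, 61, 74, 83}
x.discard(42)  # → {1, 4, 6, 58, 61, 74, 83}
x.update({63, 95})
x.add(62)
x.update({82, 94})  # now {1, 4, 6, 58, 61, 62, 63, 74, 82, 83, 94, 95}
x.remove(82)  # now {1, 4, 6, 58, 61, 62, 63, 74, 83, 94, 95}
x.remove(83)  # {1, 4, 6, 58, 61, 62, 63, 74, 94, 95}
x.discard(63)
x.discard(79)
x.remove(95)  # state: {1, 4, 6, 58, 61, 62, 74, 94}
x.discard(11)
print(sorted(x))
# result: [1, 4, 6, 58, 61, 62, 74, 94]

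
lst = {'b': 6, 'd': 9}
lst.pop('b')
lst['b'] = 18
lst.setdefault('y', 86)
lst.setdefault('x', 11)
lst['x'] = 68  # {'d': 9, 'b': 18, 'y': 86, 'x': 68}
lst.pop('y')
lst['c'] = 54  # {'d': 9, 'b': 18, 'x': 68, 'c': 54}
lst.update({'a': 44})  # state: {'d': 9, 'b': 18, 'x': 68, 'c': 54, 'a': 44}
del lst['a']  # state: {'d': 9, 'b': 18, 'x': 68, 'c': 54}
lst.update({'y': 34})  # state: {'d': 9, 'b': 18, 'x': 68, 'c': 54, 'y': 34}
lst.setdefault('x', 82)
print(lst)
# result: {'d': 9, 'b': 18, 'x': 68, 'c': 54, 'y': 34}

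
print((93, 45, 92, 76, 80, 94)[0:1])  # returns (93,)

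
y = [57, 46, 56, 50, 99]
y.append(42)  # [57, 46, 56, 50, 99, 42]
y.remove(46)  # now [57, 56, 50, 99, 42]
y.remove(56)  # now [57, 50, 99, 42]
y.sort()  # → [42, 50, 57, 99]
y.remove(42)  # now [50, 57, 99]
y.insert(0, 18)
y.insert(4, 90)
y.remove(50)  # [18, 57, 99, 90]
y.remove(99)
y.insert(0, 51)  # [51, 18, 57, 90]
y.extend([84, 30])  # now [51, 18, 57, 90, 84, 30]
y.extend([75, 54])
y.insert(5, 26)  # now [51, 18, 57, 90, 84, 26, 30, 75, 54]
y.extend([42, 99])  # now [51, 18, 57, 90, 84, 26, 30, 75, 54, 42, 99]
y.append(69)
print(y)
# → [51, 18, 57, 90, 84, 26, 30, 75, 54, 42, 99, 69]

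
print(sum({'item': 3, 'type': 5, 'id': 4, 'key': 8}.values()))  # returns 20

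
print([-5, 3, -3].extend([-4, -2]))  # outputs None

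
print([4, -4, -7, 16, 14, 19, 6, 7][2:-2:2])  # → [-7, 14]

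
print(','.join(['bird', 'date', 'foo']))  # bird,date,foo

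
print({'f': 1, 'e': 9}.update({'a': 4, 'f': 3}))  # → None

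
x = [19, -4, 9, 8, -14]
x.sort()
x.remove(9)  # [-14, -4, 8, 19]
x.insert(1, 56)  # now [-14, 56, -4, 8, 19]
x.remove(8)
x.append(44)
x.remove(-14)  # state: [56, -4, 19, 44]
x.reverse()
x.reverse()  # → [56, -4, 19, 44]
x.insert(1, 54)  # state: [56, 54, -4, 19, 44]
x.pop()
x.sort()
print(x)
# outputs [-4, 19, 54, 56]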